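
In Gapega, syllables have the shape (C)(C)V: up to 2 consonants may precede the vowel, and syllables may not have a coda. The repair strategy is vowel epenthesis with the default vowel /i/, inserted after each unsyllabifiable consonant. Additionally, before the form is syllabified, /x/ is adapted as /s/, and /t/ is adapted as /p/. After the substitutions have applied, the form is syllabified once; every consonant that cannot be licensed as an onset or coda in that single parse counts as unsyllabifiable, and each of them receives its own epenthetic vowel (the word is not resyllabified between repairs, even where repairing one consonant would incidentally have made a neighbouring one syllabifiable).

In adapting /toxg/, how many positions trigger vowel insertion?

2

After substitution the input is /posg/.
The unsyllabifiable consonants are /s/, /g/; each receives one epenthetic vowel.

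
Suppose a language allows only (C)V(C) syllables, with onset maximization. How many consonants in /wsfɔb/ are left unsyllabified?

Under (C)V(C), the unsyllabifiable consonants are /w/, /s/ (at most one coda consonant is licensed; onsets are limited to one consonant).

2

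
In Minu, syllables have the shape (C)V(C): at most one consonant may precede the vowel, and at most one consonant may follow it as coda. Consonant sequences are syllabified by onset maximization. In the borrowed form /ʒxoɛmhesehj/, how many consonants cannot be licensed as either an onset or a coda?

2

Syllabifying with onset maximization leaves /ʒ/, /j/ stranded (at most one coda consonant is licensed; onsets are limited to one consonant).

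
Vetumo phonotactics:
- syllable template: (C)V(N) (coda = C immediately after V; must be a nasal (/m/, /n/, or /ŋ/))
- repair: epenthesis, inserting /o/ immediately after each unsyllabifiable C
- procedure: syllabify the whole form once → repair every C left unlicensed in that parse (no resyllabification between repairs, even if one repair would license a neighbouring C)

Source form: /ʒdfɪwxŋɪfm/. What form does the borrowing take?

ʒodofɪwoxoŋɪfomo

Syllabifying with onset maximization leaves /ʒ/, /d/, /w/, /x/, /f/, /m/ stranded (only a nasal (/m/, /n/, or /ŋ/) is licensed in coda position; onsets are limited to one consonant).
Epenthesis after each stranded consonant: /ʒ/ → /ʒo/, /d/ → /do/, /w/ → /wo/, /x/ → /xo/, /f/ → /fo/, /m/ → /mo/.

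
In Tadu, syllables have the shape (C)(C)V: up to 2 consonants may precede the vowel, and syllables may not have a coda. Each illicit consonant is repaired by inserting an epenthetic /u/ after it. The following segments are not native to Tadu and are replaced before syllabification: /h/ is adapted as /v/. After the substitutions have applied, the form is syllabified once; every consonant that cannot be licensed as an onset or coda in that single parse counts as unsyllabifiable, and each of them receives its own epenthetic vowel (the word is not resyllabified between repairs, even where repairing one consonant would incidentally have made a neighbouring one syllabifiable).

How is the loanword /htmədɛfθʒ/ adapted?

Substitution: /h/ → /v/, giving /vtmədɛfθʒ/.
Under (C)(C)V, the unsyllabifiable consonants are /v/, /f/, /θ/, /ʒ/ (no codas are permitted; onsets may contain at most 2 consonants).
Each unlicensed consonant becomes the onset of a new syllable: /v/ → /vu/, /f/ → /fu/, /θ/ → /θu/, /ʒ/ → /ʒu/.

vutmədɛfuθuʒu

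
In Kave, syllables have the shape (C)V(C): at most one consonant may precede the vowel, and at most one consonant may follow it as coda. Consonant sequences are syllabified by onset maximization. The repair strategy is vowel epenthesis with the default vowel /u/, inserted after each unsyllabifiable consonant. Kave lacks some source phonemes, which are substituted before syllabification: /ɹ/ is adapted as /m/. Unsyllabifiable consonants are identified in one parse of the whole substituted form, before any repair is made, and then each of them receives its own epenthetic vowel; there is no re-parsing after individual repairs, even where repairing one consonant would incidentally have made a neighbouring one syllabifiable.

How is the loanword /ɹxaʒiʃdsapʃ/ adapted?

muxaʒiʃdusapʃu

Substitution: /ɹ/ → /m/, giving /mxaʒiʃdsapʃ/.
The consonants /m/, /d/, /ʃ/ cannot be parsed into a legal (C)V(C) syllable (at most one coda consonant is licensed; onsets are limited to one consonant).
Inserting the epenthetic vowel yields /m/ → /mu/, /d/ → /du/, /ʃ/ → /ʃu/.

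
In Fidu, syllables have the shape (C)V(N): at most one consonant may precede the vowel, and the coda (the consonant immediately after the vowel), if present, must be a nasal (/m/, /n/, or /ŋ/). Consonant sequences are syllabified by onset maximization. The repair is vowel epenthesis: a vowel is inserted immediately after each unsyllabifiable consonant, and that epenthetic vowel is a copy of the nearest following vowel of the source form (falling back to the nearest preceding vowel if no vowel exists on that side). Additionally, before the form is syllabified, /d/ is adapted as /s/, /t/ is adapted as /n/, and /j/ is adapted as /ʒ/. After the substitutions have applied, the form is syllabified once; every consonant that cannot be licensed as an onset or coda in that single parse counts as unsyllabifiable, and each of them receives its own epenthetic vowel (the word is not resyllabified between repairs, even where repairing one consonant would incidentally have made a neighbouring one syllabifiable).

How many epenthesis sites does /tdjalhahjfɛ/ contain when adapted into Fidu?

5

After substitution the input is /nsʒalhahʒfɛ/.
The unsyllabifiable consonants are /n/, /s/, /l/, /h/, /ʒ/; each receives one epenthetic vowel.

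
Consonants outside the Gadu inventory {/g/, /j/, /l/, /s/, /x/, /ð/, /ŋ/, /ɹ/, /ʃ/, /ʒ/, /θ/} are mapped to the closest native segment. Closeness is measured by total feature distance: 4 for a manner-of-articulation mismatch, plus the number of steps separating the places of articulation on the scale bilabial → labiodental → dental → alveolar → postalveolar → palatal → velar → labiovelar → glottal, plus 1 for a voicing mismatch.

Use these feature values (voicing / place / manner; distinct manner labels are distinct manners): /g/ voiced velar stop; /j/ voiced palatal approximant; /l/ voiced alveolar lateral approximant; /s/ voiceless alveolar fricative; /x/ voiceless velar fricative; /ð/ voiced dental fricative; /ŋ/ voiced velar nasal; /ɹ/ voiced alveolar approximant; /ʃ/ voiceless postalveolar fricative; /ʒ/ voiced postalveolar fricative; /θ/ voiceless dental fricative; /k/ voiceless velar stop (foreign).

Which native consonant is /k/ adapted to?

g

/g/ is closest: same manner (stop), place distance 0 (velar→velar), voicing differs (+1); total 1. Next closest is /x/ at distance 4.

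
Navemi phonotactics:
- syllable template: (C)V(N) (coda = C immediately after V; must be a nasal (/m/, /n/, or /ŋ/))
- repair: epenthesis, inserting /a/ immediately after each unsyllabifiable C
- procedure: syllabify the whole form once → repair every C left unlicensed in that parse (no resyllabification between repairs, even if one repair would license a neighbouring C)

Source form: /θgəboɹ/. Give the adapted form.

The consonants /θ/, /ɹ/ cannot be parsed into a legal (C)V(N) syllable (only a nasal (/m/, /n/, or /ŋ/) is licensed in coda position; onsets are limited to one consonant).
Epenthesis after each stranded consonant: /θ/ → /θa/, /ɹ/ → /ɹa/.

θagəboɹa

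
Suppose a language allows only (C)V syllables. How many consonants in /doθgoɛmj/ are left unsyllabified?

Under (C)V, the unsyllabifiable consonants are /θ/, /m/, /j/ (no codas are permitted; onsets are limited to one consonant).

3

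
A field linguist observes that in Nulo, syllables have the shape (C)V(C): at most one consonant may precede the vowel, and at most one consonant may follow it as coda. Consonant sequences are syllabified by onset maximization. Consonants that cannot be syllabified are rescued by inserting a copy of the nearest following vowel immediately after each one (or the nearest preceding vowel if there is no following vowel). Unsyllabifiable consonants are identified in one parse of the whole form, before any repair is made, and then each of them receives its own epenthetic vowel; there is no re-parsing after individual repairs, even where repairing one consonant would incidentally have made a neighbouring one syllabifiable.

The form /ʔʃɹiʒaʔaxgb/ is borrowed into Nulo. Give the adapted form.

The consonants /ʔ/, /ʃ/, /g/, /b/ cannot be parsed into a legal (C)V(C) syllable (at most one coda consonant is licensed; onsets are limited to one consonant).
Inserting the epenthetic vowel yields /ʔ/ → /ʔi/, /ʃ/ → /ʃi/, /g/ → /ga/, /b/ → /ba/.

ʔiʃiɹiʒaʔaxgaba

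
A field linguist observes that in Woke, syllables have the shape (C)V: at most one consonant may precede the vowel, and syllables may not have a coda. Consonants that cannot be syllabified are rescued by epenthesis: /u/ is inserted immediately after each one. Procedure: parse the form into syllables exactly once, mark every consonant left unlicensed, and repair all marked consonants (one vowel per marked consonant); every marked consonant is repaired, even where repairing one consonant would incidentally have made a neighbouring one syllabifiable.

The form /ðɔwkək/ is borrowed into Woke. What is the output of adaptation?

ðɔwukəku

The consonants /w/, /k/ cannot be parsed into a legal (C)V syllable (no codas are permitted; onsets are limited to one consonant).
Each unlicensed consonant becomes the onset of a new syllable: /w/ → /wu/, /k/ → /ku/.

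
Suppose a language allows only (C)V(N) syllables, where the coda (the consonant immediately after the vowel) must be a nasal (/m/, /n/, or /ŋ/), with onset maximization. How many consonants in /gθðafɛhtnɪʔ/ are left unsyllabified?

5

Syllabifying with onset maximization leaves /g/, /θ/, /h/, /t/, /ʔ/ stranded (only a nasal (/m/, /n/, or /ŋ/) is licensed in coda position; onsets are limited to one consonant).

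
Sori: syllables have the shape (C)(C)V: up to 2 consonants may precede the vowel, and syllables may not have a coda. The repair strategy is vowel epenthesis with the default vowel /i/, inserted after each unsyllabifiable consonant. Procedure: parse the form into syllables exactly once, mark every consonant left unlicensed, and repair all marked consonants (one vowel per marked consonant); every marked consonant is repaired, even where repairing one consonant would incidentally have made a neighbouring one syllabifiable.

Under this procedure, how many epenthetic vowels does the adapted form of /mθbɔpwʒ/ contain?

4

The unsyllabifiable consonants are /m/, /p/, /w/, /ʒ/; each receives one epenthetic vowel.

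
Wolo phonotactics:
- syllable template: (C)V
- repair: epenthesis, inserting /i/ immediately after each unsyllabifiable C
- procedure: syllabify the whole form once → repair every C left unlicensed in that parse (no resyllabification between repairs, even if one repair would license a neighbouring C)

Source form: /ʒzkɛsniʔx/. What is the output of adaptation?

Under (C)V, the unsyllabifiable consonants are /ʒ/, /z/, /s/, /ʔ/, /x/ (no codas are permitted; onsets are limited to one consonant).
Each unlicensed consonant becomes the onset of a new syllable: /ʒ/ → /ʒi/, /z/ → /zi/, /s/ → /si/, /ʔ/ → /ʔi/, /x/ → /xi/.

ʒizikɛsiniʔixi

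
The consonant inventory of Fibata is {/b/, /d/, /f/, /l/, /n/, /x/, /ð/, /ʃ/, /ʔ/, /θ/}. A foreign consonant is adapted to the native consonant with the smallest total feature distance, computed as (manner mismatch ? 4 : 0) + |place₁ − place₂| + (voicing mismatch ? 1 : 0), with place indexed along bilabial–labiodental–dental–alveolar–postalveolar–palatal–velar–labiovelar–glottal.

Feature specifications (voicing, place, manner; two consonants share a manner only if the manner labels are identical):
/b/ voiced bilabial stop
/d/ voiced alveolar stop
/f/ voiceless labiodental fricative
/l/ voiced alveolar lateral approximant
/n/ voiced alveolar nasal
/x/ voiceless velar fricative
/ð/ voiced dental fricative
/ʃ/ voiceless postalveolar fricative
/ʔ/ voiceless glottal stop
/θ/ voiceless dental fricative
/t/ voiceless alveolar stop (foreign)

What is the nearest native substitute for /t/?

d

/d/ is closest: same manner (stop), place distance 0 (alveolar→alveolar), voicing differs (+1); total 1. Next closest is /b/ at distance 4.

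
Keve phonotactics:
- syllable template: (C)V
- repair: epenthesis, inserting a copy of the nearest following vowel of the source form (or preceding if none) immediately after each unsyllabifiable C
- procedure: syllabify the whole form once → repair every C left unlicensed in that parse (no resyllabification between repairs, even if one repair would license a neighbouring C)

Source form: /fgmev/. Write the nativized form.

The consonants /f/, /g/, /v/ cannot be parsed into a legal (C)V syllable (no codas are permitted; onsets are limited to one consonant).
Inserting the epenthetic vowel yields /f/ → /fe/, /g/ → /ge/, /v/ → /ve/.

fegemeve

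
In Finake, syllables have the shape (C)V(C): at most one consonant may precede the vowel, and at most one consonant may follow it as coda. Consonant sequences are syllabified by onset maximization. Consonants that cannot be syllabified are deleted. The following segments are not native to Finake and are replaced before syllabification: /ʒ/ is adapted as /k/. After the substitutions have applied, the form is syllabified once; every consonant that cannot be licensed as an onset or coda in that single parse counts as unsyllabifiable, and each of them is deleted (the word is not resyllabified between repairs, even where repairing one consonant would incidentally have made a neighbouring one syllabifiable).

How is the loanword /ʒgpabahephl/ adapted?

pabahep

Substitution: /ʒ/ → /k/, giving /kgpabahephl/.
Syllabifying with onset maximization leaves /k/, /g/, /h/, /l/ stranded (at most one coda consonant is licensed; onsets are limited to one consonant).
Each unlicensed consonant is deleted: /k/, /g/, /h/, /l/.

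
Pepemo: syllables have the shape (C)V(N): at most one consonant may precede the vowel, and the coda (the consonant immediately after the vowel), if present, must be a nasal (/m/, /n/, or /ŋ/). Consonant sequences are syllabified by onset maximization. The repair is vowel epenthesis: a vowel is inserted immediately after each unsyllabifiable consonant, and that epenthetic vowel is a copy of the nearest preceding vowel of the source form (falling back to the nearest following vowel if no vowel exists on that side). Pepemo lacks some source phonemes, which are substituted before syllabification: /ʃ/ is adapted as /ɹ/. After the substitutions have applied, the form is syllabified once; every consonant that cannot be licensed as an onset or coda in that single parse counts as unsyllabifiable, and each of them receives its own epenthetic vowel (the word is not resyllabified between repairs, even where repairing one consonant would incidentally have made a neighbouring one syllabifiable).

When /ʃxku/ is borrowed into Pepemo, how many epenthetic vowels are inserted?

After substitution the input is /ɹxku/.
The unsyllabifiable consonants are /ɹ/, /x/; each receives one epenthetic vowel.

2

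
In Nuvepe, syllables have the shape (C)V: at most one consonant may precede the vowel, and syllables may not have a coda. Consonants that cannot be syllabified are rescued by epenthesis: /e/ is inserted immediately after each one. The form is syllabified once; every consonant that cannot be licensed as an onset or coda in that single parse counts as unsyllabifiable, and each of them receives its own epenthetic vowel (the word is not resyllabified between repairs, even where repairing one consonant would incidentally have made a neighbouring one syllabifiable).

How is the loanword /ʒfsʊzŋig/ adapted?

Syllabifying with onset maximization leaves /ʒ/, /f/, /z/, /g/ stranded (no codas are permitted; onsets are limited to one consonant).
Inserting the epenthetic vowel yields /ʒ/ → /ʒe/, /f/ → /fe/, /z/ → /ze/, /g/ → /ge/.

ʒefesʊzeŋige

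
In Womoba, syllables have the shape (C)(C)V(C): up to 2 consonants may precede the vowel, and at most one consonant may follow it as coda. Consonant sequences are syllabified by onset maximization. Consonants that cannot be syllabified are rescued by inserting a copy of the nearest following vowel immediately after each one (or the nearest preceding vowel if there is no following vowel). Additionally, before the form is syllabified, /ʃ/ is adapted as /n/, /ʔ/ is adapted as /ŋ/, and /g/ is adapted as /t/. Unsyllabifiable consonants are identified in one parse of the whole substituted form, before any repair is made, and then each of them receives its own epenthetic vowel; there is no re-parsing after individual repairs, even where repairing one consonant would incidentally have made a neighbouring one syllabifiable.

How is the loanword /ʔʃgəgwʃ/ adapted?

Substitution: /ʔ/ → /ŋ/, /ʃ/ → /n/, /g/ → /t/, giving /ŋntətwn/.
Syllabifying with onset maximization leaves /ŋ/, /w/, /n/ stranded (at most one coda consonant is licensed; onsets may contain at most 2 consonants).
Each unlicensed consonant becomes the onset of a new syllable: /ŋ/ → /ŋə/, /w/ → /wə/, /n/ → /nə/.

ŋəntətwənə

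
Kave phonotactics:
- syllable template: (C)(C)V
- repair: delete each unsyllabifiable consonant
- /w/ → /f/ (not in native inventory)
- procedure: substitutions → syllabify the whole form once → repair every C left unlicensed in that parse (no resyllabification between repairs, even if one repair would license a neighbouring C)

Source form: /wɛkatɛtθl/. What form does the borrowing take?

fɛkatɛ

Substitution: /w/ → /f/, giving /fɛkatɛtθl/.
The consonants /t/, /θ/, /l/ cannot be parsed into a legal (C)(C)V syllable (no codas are permitted; onsets may contain at most 2 consonants).
Each unlicensed consonant is deleted: /t/, /θ/, /l/.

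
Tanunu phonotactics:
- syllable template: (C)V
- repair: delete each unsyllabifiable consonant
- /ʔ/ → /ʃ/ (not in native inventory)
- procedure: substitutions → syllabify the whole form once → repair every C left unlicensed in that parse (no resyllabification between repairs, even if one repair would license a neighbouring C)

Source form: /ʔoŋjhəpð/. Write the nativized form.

ʃohə

Substitution: /ʔ/ → /ʃ/, giving /ʃoŋjhəpð/.
The consonants /ŋ/, /j/, /p/, /ð/ cannot be parsed into a legal (C)V syllable (no codas are permitted; onsets are limited to one consonant).
Each unlicensed consonant is deleted: /ŋ/, /j/, /p/, /ð/.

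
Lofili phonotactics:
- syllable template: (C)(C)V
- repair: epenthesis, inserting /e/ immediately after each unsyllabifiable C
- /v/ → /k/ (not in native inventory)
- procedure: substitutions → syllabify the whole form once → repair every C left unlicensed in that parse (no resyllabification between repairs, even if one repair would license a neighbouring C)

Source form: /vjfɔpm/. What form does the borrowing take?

Substitution: /v/ → /k/, giving /kjfɔpm/.
The consonants /k/, /p/, /m/ cannot be parsed into a legal (C)(C)V syllable (no codas are permitted; onsets may contain at most 2 consonants).
Epenthesis after each stranded consonant: /k/ → /ke/, /p/ → /pe/, /m/ → /me/.

kejfɔpeme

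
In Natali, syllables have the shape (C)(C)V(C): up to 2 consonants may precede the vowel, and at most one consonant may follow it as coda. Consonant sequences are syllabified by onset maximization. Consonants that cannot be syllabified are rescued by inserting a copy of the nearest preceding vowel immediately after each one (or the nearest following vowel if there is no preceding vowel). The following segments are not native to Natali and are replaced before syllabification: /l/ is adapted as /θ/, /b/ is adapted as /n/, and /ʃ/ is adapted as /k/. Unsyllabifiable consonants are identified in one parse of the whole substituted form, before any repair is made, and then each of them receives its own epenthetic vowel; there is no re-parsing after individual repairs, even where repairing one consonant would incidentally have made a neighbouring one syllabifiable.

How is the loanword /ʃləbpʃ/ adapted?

kθənpəkə

Substitution: /ʃ/ → /k/, /l/ → /θ/, /b/ → /n/, giving /kθənpk/.
The consonants /p/, /k/ cannot be parsed into a legal (C)(C)V(C) syllable (at most one coda consonant is licensed; onsets may contain at most 2 consonants).
Inserting the epenthetic vowel yields /p/ → /pə/, /k/ → /kə/.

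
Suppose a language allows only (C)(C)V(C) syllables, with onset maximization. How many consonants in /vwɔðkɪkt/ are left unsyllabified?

1

The consonants /t/ cannot be parsed into a legal (C)(C)V(C) syllable (at most one coda consonant is licensed; onsets may contain at most 2 consonants).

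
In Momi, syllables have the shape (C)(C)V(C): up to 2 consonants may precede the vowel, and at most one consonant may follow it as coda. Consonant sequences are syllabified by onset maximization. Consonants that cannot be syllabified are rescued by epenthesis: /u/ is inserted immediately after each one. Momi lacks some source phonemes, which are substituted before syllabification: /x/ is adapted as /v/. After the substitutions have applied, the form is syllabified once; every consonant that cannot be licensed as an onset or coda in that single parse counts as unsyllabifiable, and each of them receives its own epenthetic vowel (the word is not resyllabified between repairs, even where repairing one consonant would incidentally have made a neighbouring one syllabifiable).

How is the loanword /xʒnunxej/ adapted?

vuʒnunvej

Substitution: /x/ → /v/, giving /vʒnunvej/.
Under (C)(C)V(C), the unsyllabifiable consonants are /v/ (at most one coda consonant is licensed; onsets may contain at most 2 consonants).
Each unlicensed consonant becomes the onset of a new syllable: /v/ → /vu/.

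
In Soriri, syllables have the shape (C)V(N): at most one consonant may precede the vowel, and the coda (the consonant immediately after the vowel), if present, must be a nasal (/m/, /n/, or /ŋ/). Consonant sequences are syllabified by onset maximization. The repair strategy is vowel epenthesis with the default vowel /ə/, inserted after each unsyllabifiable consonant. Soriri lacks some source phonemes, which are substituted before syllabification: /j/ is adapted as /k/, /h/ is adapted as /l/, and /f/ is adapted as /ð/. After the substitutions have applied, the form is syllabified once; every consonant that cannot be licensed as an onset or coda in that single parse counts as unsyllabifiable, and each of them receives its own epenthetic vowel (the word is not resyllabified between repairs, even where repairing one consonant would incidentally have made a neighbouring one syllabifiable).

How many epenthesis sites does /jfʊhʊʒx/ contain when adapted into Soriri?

3

After substitution the input is /kðʊlʊʒx/.
The unsyllabifiable consonants are /k/, /ʒ/, /x/; each receives one epenthetic vowel.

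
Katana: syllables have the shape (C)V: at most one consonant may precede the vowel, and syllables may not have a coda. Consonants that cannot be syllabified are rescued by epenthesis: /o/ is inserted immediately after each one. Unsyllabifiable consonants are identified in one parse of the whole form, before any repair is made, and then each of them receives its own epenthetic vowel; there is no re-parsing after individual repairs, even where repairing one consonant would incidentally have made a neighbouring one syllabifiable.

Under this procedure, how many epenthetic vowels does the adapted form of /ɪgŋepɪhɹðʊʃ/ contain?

The unsyllabifiable consonants are /g/, /h/, /ɹ/, /ʃ/; each receives one epenthetic vowel.

4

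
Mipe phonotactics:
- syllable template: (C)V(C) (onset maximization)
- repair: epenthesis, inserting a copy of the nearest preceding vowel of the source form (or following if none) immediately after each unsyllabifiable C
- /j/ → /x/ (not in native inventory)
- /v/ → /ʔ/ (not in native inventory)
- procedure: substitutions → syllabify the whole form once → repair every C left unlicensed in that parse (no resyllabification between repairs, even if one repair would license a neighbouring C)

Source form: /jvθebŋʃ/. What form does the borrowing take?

xeʔeθebŋeʃe

Substitution: /j/ → /x/, /v/ → /ʔ/, giving /xʔθebŋʃ/.
Syllabifying with onset maximization leaves /x/, /ʔ/, /ŋ/, /ʃ/ stranded (at most one coda consonant is licensed; onsets are limited to one consonant).
Each unlicensed consonant becomes the onset of a new syllable: /x/ → /xe/, /ʔ/ → /ʔe/, /ŋ/ → /ŋe/, /ʃ/ → /ʃe/.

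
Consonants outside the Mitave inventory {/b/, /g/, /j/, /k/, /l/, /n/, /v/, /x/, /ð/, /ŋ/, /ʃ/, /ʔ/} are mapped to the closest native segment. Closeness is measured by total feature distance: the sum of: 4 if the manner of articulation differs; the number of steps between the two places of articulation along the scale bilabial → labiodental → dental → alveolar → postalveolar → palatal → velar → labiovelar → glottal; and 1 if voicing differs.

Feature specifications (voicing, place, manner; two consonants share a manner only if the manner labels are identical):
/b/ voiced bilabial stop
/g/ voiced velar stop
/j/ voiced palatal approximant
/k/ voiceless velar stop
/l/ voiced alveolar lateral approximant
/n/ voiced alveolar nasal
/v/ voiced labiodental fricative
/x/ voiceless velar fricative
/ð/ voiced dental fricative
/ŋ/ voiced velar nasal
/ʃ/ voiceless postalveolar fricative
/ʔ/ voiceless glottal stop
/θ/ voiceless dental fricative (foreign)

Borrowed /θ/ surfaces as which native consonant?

/ð/ is closest: same manner (fricative), place distance 0 (dental→dental), voicing differs (+1); total 1. Next closest is /v/ at distance 2.

ð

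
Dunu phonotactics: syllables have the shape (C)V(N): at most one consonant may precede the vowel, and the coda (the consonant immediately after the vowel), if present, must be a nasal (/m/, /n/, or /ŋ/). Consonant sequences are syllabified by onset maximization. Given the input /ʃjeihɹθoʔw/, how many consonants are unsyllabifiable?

Under (C)V(N), the unsyllabifiable consonants are /ʃ/, /h/, /ɹ/, /ʔ/, /w/ (only a nasal (/m/, /n/, or /ŋ/) is licensed in coda position; onsets are limited to one consonant).

5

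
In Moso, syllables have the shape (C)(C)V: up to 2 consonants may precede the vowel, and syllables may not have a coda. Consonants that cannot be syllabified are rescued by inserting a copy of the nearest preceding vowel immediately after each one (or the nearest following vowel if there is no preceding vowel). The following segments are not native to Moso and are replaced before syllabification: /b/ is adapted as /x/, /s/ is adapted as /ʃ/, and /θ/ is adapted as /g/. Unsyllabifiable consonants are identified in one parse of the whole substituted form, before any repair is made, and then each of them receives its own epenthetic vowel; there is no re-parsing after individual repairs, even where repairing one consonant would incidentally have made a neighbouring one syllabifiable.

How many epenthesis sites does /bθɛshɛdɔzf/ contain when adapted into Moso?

2

After substitution the input is /xgɛʃhɛdɔzf/.
The unsyllabifiable consonants are /z/, /f/; each receives one epenthetic vowel.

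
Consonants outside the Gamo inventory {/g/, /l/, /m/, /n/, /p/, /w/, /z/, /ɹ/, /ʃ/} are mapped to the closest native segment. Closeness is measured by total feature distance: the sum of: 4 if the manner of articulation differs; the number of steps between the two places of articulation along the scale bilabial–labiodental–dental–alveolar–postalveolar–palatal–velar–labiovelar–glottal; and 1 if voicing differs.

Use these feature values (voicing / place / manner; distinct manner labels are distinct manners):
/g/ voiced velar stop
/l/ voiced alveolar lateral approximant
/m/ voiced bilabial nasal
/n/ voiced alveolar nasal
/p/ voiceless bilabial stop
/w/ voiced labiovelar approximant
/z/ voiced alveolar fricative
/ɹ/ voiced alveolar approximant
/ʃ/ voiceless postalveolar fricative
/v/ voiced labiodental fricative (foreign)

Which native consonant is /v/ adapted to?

z

/z/ is closest: same manner (fricative), place distance 2 (labiodental→alveolar), same voicing; total 2. Next closest is /ʃ/ at distance 4.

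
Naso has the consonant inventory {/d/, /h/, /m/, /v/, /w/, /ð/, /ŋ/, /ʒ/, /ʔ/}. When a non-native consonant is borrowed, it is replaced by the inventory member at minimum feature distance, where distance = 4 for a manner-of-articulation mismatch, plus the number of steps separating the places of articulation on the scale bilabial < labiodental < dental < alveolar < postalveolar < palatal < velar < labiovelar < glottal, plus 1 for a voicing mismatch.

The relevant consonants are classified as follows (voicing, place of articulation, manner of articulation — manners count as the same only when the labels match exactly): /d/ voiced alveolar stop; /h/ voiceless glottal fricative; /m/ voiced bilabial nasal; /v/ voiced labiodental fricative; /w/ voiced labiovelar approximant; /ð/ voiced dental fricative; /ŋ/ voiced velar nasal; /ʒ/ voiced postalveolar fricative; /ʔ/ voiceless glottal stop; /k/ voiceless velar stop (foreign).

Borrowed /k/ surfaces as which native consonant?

ʔ

/ʔ/ is closest: same manner (stop), place distance 2 (velar→glottal), same voicing; total 2. Next closest is /d/ at distance 4.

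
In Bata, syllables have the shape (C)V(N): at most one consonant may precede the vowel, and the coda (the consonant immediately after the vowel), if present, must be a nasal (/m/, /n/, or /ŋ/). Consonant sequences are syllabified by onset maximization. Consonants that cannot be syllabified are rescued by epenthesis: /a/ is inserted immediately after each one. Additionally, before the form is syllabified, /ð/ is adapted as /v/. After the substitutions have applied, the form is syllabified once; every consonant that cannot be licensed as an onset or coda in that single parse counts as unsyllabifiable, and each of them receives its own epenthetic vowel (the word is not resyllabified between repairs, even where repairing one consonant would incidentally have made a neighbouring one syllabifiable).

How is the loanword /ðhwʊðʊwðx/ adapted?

vahawʊvʊwavaxa

Substitution: /ð/ → /v/, giving /vhwʊvʊwvx/.
Syllabifying with onset maximization leaves /v/, /h/, /w/, /v/, /x/ stranded (only a nasal (/m/, /n/, or /ŋ/) is licensed in coda position; onsets are limited to one consonant).
Epenthesis after each stranded consonant: /v/ → /va/, /h/ → /ha/, /w/ → /wa/, /v/ → /va/, /x/ → /xa/.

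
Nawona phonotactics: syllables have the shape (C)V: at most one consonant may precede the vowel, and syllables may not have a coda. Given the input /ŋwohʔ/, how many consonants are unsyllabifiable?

3

The consonants /ŋ/, /h/, /ʔ/ cannot be parsed into a legal (C)V syllable (no codas are permitted; onsets are limited to one consonant).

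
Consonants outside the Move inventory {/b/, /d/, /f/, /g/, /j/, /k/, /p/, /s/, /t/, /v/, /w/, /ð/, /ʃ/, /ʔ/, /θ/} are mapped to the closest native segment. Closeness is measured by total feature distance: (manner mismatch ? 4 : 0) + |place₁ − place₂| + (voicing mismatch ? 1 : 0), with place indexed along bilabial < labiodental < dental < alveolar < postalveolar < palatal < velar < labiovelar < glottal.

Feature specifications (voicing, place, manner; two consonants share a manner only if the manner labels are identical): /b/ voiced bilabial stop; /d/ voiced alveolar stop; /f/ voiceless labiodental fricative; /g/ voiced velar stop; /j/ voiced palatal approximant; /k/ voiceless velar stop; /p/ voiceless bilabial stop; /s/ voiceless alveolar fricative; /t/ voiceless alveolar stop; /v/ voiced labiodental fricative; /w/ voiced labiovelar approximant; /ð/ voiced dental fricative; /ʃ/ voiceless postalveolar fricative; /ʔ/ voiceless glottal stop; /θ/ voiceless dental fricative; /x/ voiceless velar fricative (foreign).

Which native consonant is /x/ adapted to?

ʃ

/ʃ/ is closest: same manner (fricative), place distance 2 (velar→postalveolar), same voicing; total 2. Next closest is /s/ at distance 3.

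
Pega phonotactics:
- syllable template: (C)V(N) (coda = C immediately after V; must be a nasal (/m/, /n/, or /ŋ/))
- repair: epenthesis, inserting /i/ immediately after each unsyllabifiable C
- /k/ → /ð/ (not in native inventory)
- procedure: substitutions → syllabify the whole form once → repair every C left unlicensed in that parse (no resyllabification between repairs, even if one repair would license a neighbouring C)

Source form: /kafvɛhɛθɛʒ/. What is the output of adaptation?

ðafivɛhɛθɛʒi

Substitution: /k/ → /ð/, giving /ðafvɛhɛθɛʒ/.
Under (C)V(N), the unsyllabifiable consonants are /f/, /ʒ/ (only a nasal (/m/, /n/, or /ŋ/) is licensed in coda position; onsets are limited to one consonant).
Inserting the epenthetic vowel yields /f/ → /fi/, /ʒ/ → /ʒi/.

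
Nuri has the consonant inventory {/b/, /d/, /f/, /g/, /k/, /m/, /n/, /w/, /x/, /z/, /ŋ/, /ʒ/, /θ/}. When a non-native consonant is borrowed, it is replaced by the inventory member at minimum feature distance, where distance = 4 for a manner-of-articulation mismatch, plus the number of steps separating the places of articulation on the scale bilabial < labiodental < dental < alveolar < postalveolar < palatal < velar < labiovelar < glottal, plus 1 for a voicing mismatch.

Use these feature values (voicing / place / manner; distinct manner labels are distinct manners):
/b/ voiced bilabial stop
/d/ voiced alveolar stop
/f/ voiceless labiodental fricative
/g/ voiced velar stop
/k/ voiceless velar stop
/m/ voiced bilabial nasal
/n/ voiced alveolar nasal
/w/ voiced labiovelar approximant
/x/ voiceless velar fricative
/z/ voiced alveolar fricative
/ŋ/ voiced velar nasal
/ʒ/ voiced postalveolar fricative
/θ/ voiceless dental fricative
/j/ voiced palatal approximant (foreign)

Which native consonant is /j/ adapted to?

w

/w/ is closest: same manner (approximant), place distance 2 (palatal→labiovelar), same voicing; total 2. Next closest is /g/ at distance 5.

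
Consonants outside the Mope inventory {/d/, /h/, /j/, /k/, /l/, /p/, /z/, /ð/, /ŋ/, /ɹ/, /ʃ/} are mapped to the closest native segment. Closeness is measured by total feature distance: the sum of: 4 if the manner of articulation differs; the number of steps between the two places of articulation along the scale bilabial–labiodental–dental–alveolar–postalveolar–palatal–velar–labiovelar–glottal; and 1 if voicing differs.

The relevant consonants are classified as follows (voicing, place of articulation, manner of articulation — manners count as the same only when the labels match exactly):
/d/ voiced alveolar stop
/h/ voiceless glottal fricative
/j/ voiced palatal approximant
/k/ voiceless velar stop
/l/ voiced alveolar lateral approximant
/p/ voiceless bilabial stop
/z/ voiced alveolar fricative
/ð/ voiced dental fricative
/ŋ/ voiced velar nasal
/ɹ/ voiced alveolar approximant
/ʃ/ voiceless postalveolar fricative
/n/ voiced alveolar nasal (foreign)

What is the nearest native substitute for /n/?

/ŋ/ is closest: same manner (nasal), place distance 3 (alveolar→velar), same voicing; total 3. Next closest is /d/ at distance 4.

ŋ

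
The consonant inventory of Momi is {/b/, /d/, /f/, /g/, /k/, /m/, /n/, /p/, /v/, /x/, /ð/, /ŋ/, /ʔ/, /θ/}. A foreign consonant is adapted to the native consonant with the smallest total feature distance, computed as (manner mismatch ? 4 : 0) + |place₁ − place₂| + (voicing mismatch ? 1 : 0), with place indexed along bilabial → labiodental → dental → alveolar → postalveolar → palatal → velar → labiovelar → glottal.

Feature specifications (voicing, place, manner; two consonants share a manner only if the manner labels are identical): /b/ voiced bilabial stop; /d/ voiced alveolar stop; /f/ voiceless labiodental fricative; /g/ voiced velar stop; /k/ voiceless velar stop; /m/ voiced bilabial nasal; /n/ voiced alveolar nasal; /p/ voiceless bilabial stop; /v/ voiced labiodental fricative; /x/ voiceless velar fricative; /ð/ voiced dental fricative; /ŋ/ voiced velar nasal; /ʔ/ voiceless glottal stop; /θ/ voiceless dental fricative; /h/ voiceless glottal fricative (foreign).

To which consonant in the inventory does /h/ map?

/x/ is closest: same manner (fricative), place distance 2 (glottal→velar), same voicing; total 2. Next closest is /ʔ/ at distance 4.

x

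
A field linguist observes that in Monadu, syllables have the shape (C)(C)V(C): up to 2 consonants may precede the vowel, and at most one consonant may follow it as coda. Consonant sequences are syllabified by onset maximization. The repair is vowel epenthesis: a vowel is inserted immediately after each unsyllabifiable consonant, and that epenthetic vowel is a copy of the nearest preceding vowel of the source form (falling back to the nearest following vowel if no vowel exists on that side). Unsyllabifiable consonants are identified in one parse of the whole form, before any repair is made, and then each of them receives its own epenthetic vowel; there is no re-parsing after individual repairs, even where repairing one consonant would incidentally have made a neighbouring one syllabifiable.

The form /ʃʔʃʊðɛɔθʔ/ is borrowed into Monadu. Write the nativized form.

The consonants /ʃ/, /ʔ/ cannot be parsed into a legal (C)(C)V(C) syllable (at most one coda consonant is licensed; onsets may contain at most 2 consonants).
Inserting the epenthetic vowel yields /ʃ/ → /ʃʊ/, /ʔ/ → /ʔɔ/.

ʃʊʔʃʊðɛɔθʔɔ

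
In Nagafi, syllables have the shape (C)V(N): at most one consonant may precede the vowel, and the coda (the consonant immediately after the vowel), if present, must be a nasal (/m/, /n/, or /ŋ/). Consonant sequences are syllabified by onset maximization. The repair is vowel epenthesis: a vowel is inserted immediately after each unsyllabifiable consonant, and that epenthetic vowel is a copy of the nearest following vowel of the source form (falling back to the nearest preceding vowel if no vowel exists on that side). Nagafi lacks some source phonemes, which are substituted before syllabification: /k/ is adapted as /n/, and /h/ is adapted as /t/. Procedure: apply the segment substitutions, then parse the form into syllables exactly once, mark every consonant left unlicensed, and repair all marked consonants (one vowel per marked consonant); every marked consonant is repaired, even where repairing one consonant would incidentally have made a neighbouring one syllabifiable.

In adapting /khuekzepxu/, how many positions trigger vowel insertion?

After substitution the input is /ntuenzepxu/.
The unsyllabifiable consonants are /n/, /p/; each receives one epenthetic vowel.

2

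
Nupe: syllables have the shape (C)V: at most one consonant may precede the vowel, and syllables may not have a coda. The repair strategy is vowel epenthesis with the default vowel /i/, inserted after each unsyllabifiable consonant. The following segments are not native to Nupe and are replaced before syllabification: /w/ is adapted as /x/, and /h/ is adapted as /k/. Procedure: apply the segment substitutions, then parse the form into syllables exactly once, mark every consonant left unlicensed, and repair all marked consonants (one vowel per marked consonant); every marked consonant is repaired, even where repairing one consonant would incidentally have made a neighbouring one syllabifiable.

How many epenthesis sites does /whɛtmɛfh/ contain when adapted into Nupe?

After substitution the input is /xkɛtmɛfk/.
The unsyllabifiable consonants are /x/, /t/, /f/, /k/; each receives one epenthetic vowel.

4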